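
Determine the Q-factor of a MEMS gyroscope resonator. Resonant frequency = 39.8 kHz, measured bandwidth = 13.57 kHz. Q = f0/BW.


Step 1: Q = f0 / bandwidth
Step 2: Q = 39.8 / 13.57
Q = 2.9


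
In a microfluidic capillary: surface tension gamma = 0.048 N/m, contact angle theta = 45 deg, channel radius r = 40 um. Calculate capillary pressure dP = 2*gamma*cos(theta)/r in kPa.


Step 1: cos(45 deg) = 0.7071
Step 2: Convert r to m: r = 40e-6 m
Step 3: dP = 2 * 0.048 * 0.7071 / 40e-6 = 1697.0 Pa
Step 4: Convert Pa to kPa (divide by 1000).
dP = 1.7 kPa


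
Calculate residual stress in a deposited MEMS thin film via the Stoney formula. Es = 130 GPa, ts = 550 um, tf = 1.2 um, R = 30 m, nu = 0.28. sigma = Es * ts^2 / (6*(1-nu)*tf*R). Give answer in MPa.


Step 1: Compute numerator: Es * ts^2 = 130 * 550^2 = 39325000 (GPa*um^2)
Step 2: Compute denominator (R in um): 6*(1-nu)*tf*R = 6*0.72*1.2*30e6 = 155520000.0 (um^2)
Step 3: sigma (GPa) = 39325000 / 155520000.0 = 2.52861e-01 GPa
Step 4: Convert to MPa (x1000): sigma = 252.9 MPa


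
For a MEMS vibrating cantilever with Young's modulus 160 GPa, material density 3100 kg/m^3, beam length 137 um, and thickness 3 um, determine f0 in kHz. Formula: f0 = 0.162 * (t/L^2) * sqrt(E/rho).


Step 1: Convert units to SI.
t_SI = 3e-6 m, L_SI = 137e-6 m
Step 2: Calculate sqrt(E/rho).
sqrt(160e9 / 3100) = 7184.21 m/s
Step 3: Compute f0.
f0 = 0.162 * 3e-6 / (137e-6)^2 * 7184.21 = 186026.2 Hz = 186.03 kHz


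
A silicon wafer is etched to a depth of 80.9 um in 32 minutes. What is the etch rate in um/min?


Step 1: Etch rate = depth / time
Step 2: rate = 80.9 / 32
rate = 2.528 um/min


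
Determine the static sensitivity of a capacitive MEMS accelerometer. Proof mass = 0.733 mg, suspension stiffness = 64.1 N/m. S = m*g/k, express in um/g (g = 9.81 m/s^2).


Step 1: Convert mass: m = 0.733 mg = 7.33e-07 kg
Step 2: S = m * g / k = 7.33e-07 * 9.81 / 64.1
Step 3: S = 1.12e-07 m/g
Step 4: Convert to um/g: S = 0.112 um/g


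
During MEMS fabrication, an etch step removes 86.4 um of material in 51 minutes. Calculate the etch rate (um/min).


Step 1: Etch rate = depth / time
Step 2: rate = 86.4 / 51
rate = 1.694 um/min


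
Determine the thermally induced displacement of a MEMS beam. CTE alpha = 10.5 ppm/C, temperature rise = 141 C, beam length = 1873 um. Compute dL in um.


Step 1: Convert CTE: alpha = 10.5 ppm/C = 10.5e-6 /C
Step 2: dL = 10.5e-6 * 141 * 1873
dL = 2.773 um


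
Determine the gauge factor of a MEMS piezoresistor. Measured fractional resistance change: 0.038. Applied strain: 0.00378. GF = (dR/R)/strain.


Step 1: Identify values.
dR/R = 0.038, strain = 0.00378
Step 2: GF = (dR/R) / strain = 0.038 / 0.00378
GF = 10.1


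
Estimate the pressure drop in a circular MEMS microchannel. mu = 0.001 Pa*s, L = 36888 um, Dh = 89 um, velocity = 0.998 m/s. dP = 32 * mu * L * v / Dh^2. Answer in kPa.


Step 1: Convert to SI: L = 36888e-6 m, Dh = 89e-6 m
Step 2: dP = 32 * 0.001 * 36888e-6 * 0.998 / (89e-6)^2
Step 3: dP = 148725.56 Pa
Step 4: Convert to kPa: dP = 148.73 kPa


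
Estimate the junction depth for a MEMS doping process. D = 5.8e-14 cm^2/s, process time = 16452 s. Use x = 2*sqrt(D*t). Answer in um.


Step 1: Compute D*t = 5.8e-14 * 16452 = 9.54216e-10 cm^2
Step 2: sqrt(D*t) = 3.089e-05 cm
Step 3: x = 2 * 3.089e-05 cm = 6.178e-05 cm
Step 4: Convert to um (1 cm = 1e4 um): x = 0.618 um


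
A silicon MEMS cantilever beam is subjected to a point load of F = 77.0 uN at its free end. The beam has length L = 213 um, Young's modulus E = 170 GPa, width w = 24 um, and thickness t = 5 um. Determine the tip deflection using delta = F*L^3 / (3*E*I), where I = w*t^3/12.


Step 1: Calculate the second moment of area.
I = w * t^3 / 12 = 24 * 5^3 / 12 = 250.0 um^4
Step 2: Convert E to consistent units (1 GPa = 1000 uN/um^2).
E = 170 GPa = 170000 uN/um^2
Step 3: Calculate tip deflection.
delta = F * L^3 / (3 * E * I)
delta = 77.0 * 213^3 / (3 * 170000 * 250.0)
delta = 5.8361 um


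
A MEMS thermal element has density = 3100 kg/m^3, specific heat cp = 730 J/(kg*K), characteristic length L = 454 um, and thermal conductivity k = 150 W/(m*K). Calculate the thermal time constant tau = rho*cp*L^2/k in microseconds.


Step 1: Convert L to m: L = 454e-6 m
Step 2: L^2 = (454e-6)^2 = 2.06116e-07 m^2
Step 3: tau = 3100 * 730 * 2.06116e-07 / 150 = 3.10960339e-03 s
Step 4: Convert to microseconds (multiply by 1e6).
tau = 3109.603 us


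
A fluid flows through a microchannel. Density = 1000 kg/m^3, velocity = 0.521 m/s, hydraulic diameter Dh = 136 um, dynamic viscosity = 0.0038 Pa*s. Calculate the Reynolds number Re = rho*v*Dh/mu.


Step 1: Convert Dh to meters: Dh = 136e-6 m
Step 2: Re = rho * v * Dh / mu
Re = 1000 * 0.521 * 136e-6 / 0.0038
Re = 18.646


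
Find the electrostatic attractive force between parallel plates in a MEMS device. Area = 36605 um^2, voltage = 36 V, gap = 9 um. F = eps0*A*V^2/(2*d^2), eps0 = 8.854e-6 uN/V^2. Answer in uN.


Step 1: Identify parameters.
eps0 = 8.854e-6 uN/V^2, A = 36605 um^2, V = 36 V, d = 9 um
Step 2: Compute V^2 = 36^2 = 1296
Step 3: Compute d^2 = 9^2 = 81
Step 4: F = 0.5 * 8.854e-6 * 36605 * 1296 / 81
F = 2.593 uN


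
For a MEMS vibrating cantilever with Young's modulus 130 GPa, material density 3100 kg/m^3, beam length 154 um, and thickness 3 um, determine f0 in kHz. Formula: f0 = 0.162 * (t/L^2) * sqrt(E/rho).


Step 1: Convert units to SI.
t_SI = 3e-6 m, L_SI = 154e-6 m
Step 2: Calculate sqrt(E/rho).
sqrt(130e9 / 3100) = 6475.76 m/s
Step 3: Compute f0.
f0 = 0.162 * 3e-6 / (154e-6)^2 * 6475.76 = 132704.5 Hz = 132.7 kHz


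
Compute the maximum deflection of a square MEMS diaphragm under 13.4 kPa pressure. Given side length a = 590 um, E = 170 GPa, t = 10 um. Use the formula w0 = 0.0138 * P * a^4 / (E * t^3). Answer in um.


Step 1: Convert pressure to compatible units (E is in GPa, so P in GPa).
P = 13.4 kPa = 13.4e-6 GPa
Step 2: Compute numerator: 0.0138 * P * a^4.
a^4 = 590^4 = 121173610000
numerator = 0.0138 * 13.4e-6 * 121173610000 = 2.24074e+04
Step 3: Compute denominator: E * t^3 = 170 * 10^3 = 170000
Step 4: w0 = numerator / denominator = 2.24074e+04 / 170000 = 0.1318 um


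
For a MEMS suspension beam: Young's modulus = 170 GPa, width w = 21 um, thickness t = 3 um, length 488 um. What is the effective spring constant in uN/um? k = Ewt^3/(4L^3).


Step 1: Convert E to consistent units (1 GPa = 1000 uN/um^2).
E = 170 GPa = 170000 uN/um^2
Step 2: Compute t^3 = 3^3 = 27
Step 3: Compute L^3 = 488^3 = 116214272
Step 4: k = 170000 * 21 * 27 / (4 * 116214272)
k = 0.2074 uN/um


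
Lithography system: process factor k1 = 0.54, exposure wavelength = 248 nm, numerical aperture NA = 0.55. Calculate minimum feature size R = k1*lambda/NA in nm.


Step 1: Identify values: k1 = 0.54, lambda = 248 nm, NA = 0.55
Step 2: R = k1 * lambda / NA
R = 0.54 * 248 / 0.55
R = 243.5 nm


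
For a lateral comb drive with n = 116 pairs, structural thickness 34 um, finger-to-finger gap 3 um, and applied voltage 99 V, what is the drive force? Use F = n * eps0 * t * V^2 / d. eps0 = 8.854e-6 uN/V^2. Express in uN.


Step 1: Parameters: n=116, eps0=8.854e-6 uN/V^2, t=34 um, V=99 V, d=3 um
Step 2: V^2 = 9801
Step 3: F = 116 * 8.854e-6 * 34 * 9801 / 3
F = 114.084 uN


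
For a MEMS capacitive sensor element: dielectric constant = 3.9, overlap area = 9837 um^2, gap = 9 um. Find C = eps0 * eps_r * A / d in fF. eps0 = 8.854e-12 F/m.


Step 1: Convert area to m^2: A = 9837e-12 m^2
Step 2: Convert gap to m: d = 9e-6 m
Step 3: C = eps0 * eps_r * A / d
C = 8.854e-12 * 3.9 * 9837e-12 / 9e-6
Step 4: Convert to fF (multiply by 1e15).
C = 37.74 fF


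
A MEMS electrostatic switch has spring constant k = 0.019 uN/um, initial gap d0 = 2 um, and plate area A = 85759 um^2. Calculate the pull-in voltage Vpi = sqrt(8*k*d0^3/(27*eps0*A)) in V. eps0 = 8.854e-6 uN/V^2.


Step 1: Compute numerator: 8 * k * d0^3 = 8 * 0.019 * 2^3 = 1.216
Step 2: Compute denominator: 27 * eps0 * A = 27 * 8.854e-6 * 85759 = 20.501375
Step 3: Vpi = sqrt(1.216 / 20.501375)
Vpi = 0.24 V


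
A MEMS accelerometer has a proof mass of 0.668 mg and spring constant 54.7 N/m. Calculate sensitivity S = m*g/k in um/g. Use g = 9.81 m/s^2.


Step 1: Convert mass: m = 0.668 mg = 6.68e-07 kg
Step 2: S = m * g / k = 6.68e-07 * 9.81 / 54.7
Step 3: S = 1.20e-07 m/g
Step 4: Convert to um/g: S = 0.12 um/g


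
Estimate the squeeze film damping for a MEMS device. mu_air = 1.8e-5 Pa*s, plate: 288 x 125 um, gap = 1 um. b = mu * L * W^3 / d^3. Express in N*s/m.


Step 1: Convert to SI.
L = 288e-6 m, W = 125e-6 m, d = 1e-6 m
Step 2: W^3 = (125e-6)^3 = 1.95e-12 m^3
Step 3: d^3 = (1e-6)^3 = 1.00e-18 m^3
Step 4: b = 1.8e-5 * 288e-6 * 1.95e-12 / 1.00e-18
b = 1.01e-02 N*s/m


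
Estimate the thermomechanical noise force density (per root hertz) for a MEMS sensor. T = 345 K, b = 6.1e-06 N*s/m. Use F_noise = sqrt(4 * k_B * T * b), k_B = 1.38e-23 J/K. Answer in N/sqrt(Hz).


Step 1: Compute 4 * k_B * T * b
= 4 * 1.38e-23 * 345 * 6.1e-06
= 1.1617e-25 N^2/Hz
Step 2: F_noise = sqrt(1.1617e-25)
F_noise = 3.41e-13 N/sqrt(Hz)


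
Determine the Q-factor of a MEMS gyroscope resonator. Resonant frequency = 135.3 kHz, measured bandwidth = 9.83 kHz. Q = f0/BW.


Step 1: Q = f0 / bandwidth
Step 2: Q = 135.3 / 9.83
Q = 13.8


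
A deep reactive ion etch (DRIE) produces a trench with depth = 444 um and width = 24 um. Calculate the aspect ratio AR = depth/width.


Step 1: AR = depth / width
Step 2: AR = 444 / 24
AR = 18.5


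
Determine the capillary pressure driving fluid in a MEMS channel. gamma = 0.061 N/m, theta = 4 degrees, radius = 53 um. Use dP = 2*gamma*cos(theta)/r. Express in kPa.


Step 1: cos(4 deg) = 0.9976
Step 2: Convert r to m: r = 53e-6 m
Step 3: dP = 2 * 0.061 * 0.9976 / 53e-6 = 2296.4 Pa
Step 4: Convert Pa to kPa (divide by 1000).
dP = 2.3 kPa


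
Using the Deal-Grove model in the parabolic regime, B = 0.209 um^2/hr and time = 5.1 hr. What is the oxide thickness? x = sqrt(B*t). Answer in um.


Step 1: Compute B*t = 0.209 * 5.1 = 1.0659
Step 2: x = sqrt(1.0659)
x = 1.032 um


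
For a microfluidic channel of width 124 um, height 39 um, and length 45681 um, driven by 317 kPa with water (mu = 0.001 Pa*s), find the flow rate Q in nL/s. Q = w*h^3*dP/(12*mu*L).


Step 1: Convert all dimensions to SI (meters).
w = 124e-6 m, h = 39e-6 m, L = 45681e-6 m, dP = 317e3 Pa
Step 2: Q = w * h^3 * dP / (12 * mu * L)
Q = 124e-6 * (39e-6)^3 * 317e3 / (12 * 0.001 * 45681e-6) = 4.25361246e-09 m^3/s
Step 3: Convert Q from m^3/s to nL/s (1 m^3 = 1e12 nL, so multiply by 1e12).
Q = 4253.612 nL/s


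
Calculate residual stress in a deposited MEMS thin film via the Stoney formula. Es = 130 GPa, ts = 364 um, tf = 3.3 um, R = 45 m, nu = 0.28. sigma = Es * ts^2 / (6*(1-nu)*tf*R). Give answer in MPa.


Step 1: Compute numerator: Es * ts^2 = 130 * 364^2 = 17224480 (GPa*um^2)
Step 2: Compute denominator (R in um): 6*(1-nu)*tf*R = 6*0.72*3.3*45e6 = 641520000.0 (um^2)
Step 3: sigma (GPa) = 17224480 / 641520000.0 = 2.6849e-02 GPa
Step 4: Convert to MPa (x1000): sigma = 26.8 MPa


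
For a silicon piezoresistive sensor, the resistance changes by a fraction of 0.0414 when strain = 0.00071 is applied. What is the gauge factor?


Step 1: Identify values.
dR/R = 0.0414, strain = 0.00071
Step 2: GF = (dR/R) / strain = 0.0414 / 0.00071
GF = 58.3


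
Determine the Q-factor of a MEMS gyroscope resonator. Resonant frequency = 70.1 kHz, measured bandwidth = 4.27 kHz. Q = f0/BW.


Step 1: Q = f0 / bandwidth
Step 2: Q = 70.1 / 4.27
Q = 16.4


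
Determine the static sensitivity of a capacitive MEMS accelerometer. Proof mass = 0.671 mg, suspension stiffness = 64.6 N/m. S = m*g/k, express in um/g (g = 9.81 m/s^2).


Step 1: Convert mass: m = 0.671 mg = 6.71e-07 kg
Step 2: S = m * g / k = 6.71e-07 * 9.81 / 64.6
Step 3: S = 1.02e-07 m/g
Step 4: Convert to um/g: S = 0.102 um/g


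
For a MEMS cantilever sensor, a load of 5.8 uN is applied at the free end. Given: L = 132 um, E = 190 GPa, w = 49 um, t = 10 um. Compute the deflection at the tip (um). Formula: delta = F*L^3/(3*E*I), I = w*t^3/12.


Step 1: Calculate the second moment of area.
I = w * t^3 / 12 = 49 * 10^3 / 12 = 4083.3333 um^4
Step 2: Convert E to consistent units (1 GPa = 1000 uN/um^2).
E = 190 GPa = 190000 uN/um^2
Step 3: Calculate tip deflection.
delta = F * L^3 / (3 * E * I)
delta = 5.8 * 132^3 / (3 * 190000 * 4083.3333)
delta = 0.0057 um


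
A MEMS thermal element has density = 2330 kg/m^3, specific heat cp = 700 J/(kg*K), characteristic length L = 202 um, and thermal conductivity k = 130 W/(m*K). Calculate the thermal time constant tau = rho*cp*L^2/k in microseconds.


Step 1: Convert L to m: L = 202e-6 m
Step 2: L^2 = (202e-6)^2 = 4.0804e-08 m^2
Step 3: tau = 2330 * 700 * 4.0804e-08 / 130 = 5.1193326e-04 s
Step 4: Convert to microseconds (multiply by 1e6).
tau = 511.933 us


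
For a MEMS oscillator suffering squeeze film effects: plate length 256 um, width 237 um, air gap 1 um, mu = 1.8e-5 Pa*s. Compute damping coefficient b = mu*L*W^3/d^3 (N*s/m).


Step 1: Convert to SI.
L = 256e-6 m, W = 237e-6 m, d = 1e-6 m
Step 2: W^3 = (237e-6)^3 = 1.33e-11 m^3
Step 3: d^3 = (1e-6)^3 = 1.00e-18 m^3
Step 4: b = 1.8e-5 * 256e-6 * 1.33e-11 / 1.00e-18
b = 6.13e-02 N*s/m


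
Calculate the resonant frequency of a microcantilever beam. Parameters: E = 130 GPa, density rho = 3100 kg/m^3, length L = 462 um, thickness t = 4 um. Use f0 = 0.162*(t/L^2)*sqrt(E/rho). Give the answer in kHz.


Step 1: Convert units to SI.
t_SI = 4e-6 m, L_SI = 462e-6 m
Step 2: Calculate sqrt(E/rho).
sqrt(130e9 / 3100) = 6475.76 m/s
Step 3: Compute f0.
f0 = 0.162 * 4e-6 / (462e-6)^2 * 6475.76 = 19659.9 Hz = 19.66 kHz


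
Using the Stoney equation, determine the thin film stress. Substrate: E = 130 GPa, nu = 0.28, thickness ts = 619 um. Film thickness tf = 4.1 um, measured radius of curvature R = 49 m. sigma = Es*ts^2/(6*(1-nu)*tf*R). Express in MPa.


Step 1: Compute numerator: Es * ts^2 = 130 * 619^2 = 49810930 (GPa*um^2)
Step 2: Compute denominator (R in um): 6*(1-nu)*tf*R = 6*0.72*4.1*49e6 = 867888000.0 (um^2)
Step 3: sigma (GPa) = 49810930 / 867888000.0 = 5.7393e-02 GPa
Step 4: Convert to MPa (x1000): sigma = 57.4 MPa


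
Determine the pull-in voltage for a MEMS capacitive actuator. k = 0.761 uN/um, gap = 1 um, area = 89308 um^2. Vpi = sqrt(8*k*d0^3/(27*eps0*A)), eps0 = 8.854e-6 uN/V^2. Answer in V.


Step 1: Compute numerator: 8 * k * d0^3 = 8 * 0.761 * 1^3 = 6.088
Step 2: Compute denominator: 27 * eps0 * A = 27 * 8.854e-6 * 89308 = 21.349792
Step 3: Vpi = sqrt(6.088 / 21.349792)
Vpi = 0.53 V


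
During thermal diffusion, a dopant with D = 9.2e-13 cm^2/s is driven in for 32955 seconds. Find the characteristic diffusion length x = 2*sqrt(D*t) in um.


Step 1: Compute D*t = 9.2e-13 * 32955 = 3.03186e-08 cm^2
Step 2: sqrt(D*t) = 1.74122e-04 cm
Step 3: x = 2 * 1.74122e-04 cm = 3.48244e-04 cm
Step 4: Convert to um (1 cm = 1e4 um): x = 3.482 um


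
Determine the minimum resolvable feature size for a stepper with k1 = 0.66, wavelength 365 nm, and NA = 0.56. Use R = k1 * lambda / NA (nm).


Step 1: Identify values: k1 = 0.66, lambda = 365 nm, NA = 0.56
Step 2: R = k1 * lambda / NA
R = 0.66 * 365 / 0.56
R = 430.2 nm


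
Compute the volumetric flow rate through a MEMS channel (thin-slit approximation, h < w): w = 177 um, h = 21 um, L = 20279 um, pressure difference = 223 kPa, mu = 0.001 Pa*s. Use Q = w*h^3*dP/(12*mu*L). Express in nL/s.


Step 1: Convert all dimensions to SI (meters).
w = 177e-6 m, h = 21e-6 m, L = 20279e-6 m, dP = 223e3 Pa
Step 2: Q = w * h^3 * dP / (12 * mu * L)
Q = 177e-6 * (21e-6)^3 * 223e3 / (12 * 0.001 * 20279e-6) = 1.50213246e-09 m^3/s
Step 3: Convert Q from m^3/s to nL/s (1 m^3 = 1e12 nL, so multiply by 1e12).
Q = 1502.132 nL/s


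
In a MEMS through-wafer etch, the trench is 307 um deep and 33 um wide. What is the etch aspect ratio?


Step 1: AR = depth / width
Step 2: AR = 307 / 33
AR = 9.3


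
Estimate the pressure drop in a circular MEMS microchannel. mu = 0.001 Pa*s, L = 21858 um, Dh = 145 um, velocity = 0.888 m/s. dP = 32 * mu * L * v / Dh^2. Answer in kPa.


Step 1: Convert to SI: L = 21858e-6 m, Dh = 145e-6 m
Step 2: dP = 32 * 0.001 * 21858e-6 * 0.888 / (145e-6)^2
Step 3: dP = 29541.83 Pa
Step 4: Convert to kPa: dP = 29.54 kPa


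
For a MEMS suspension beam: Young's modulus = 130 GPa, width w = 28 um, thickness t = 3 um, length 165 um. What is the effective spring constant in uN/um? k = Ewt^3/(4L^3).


Step 1: Convert E to consistent units (1 GPa = 1000 uN/um^2).
E = 130 GPa = 130000 uN/um^2
Step 2: Compute t^3 = 3^3 = 27
Step 3: Compute L^3 = 165^3 = 4492125
Step 4: k = 130000 * 28 * 27 / (4 * 4492125)
k = 5.4696 uN/um


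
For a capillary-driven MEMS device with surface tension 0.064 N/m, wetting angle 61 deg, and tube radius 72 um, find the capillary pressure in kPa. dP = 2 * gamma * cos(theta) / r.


Step 1: cos(61 deg) = 0.4848
Step 2: Convert r to m: r = 72e-6 m
Step 3: dP = 2 * 0.064 * 0.4848 / 72e-6 = 861.9 Pa
Step 4: Convert Pa to kPa (divide by 1000).
dP = 0.86 kPa


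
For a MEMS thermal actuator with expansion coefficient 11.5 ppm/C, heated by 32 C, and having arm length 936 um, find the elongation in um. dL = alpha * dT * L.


Step 1: Convert CTE: alpha = 11.5 ppm/C = 11.5e-6 /C
Step 2: dL = 11.5e-6 * 32 * 936
dL = 0.3444 um


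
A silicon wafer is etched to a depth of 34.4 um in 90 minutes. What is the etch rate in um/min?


Step 1: Etch rate = depth / time
Step 2: rate = 34.4 / 90
rate = 0.382 um/min


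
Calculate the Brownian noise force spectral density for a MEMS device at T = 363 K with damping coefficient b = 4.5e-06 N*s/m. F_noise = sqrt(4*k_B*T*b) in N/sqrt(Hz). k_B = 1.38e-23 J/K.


Step 1: Compute 4 * k_B * T * b
= 4 * 1.38e-23 * 363 * 4.5e-06
= 9.0169e-26 N^2/Hz
Step 2: F_noise = sqrt(9.0169e-26)
F_noise = 3.00e-13 N/sqrt(Hz)


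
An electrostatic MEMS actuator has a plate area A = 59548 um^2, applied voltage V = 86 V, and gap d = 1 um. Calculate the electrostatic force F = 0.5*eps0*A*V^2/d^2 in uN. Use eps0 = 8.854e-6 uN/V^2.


Step 1: Identify parameters.
eps0 = 8.854e-6 uN/V^2, A = 59548 um^2, V = 86 V, d = 1 um
Step 2: Compute V^2 = 86^2 = 7396
Step 3: Compute d^2 = 1^2 = 1
Step 4: F = 0.5 * 8.854e-6 * 59548 * 7396 / 1
F = 1949.726 uN


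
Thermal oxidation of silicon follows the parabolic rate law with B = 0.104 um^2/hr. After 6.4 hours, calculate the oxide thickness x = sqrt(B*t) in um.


Step 1: Compute B*t = 0.104 * 6.4 = 0.6656
Step 2: x = sqrt(0.6656)
x = 0.816 um


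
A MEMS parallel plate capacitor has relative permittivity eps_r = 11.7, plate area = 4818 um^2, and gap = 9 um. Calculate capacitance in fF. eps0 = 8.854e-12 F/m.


Step 1: Convert area to m^2: A = 4818e-12 m^2
Step 2: Convert gap to m: d = 9e-6 m
Step 3: C = eps0 * eps_r * A / d
C = 8.854e-12 * 11.7 * 4818e-12 / 9e-6
Step 4: Convert to fF (multiply by 1e15).
C = 55.46 fF


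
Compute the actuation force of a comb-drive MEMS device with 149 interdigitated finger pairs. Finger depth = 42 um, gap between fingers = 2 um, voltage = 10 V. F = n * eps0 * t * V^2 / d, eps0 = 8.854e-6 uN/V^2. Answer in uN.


Step 1: Parameters: n=149, eps0=8.854e-6 uN/V^2, t=42 um, V=10 V, d=2 um
Step 2: V^2 = 100
Step 3: F = 149 * 8.854e-6 * 42 * 100 / 2
F = 2.77 uN


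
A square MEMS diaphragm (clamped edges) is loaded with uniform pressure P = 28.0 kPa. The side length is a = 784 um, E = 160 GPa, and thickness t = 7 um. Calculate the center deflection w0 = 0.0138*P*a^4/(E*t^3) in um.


Step 1: Convert pressure to compatible units (E is in GPa, so P in GPa).
P = 28.0 kPa = 28.0e-6 GPa
Step 2: Compute numerator: 0.0138 * P * a^4.
a^4 = 784^4 = 377801998336
numerator = 0.0138 * 28.0e-6 * 377801998336 = 1.4598e+05
Step 3: Compute denominator: E * t^3 = 160 * 7^3 = 54880
Step 4: w0 = numerator / denominator = 1.4598e+05 / 54880 = 2.66 um


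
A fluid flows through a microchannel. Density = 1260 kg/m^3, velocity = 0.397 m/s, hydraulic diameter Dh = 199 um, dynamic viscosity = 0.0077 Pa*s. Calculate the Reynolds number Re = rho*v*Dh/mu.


Step 1: Convert Dh to meters: Dh = 199e-6 m
Step 2: Re = rho * v * Dh / mu
Re = 1260 * 0.397 * 199e-6 / 0.0077
Re = 12.928


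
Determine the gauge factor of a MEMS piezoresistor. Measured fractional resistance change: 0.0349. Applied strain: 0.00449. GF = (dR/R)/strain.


Step 1: Identify values.
dR/R = 0.0349, strain = 0.00449
Step 2: GF = (dR/R) / strain = 0.0349 / 0.00449
GF = 7.8


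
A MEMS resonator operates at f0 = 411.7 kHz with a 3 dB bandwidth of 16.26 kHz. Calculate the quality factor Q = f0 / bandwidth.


Step 1: Q = f0 / bandwidth
Step 2: Q = 411.7 / 16.26
Q = 25.3


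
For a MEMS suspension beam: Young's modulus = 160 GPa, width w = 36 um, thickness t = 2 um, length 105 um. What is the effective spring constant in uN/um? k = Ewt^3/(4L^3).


Step 1: Convert E to consistent units (1 GPa = 1000 uN/um^2).
E = 160 GPa = 160000 uN/um^2
Step 2: Compute t^3 = 2^3 = 8
Step 3: Compute L^3 = 105^3 = 1157625
Step 4: k = 160000 * 36 * 8 / (4 * 1157625)
k = 9.9514 uN/um


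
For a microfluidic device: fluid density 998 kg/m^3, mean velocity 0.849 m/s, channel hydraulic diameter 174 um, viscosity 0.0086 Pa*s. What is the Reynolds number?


Step 1: Convert Dh to meters: Dh = 174e-6 m
Step 2: Re = rho * v * Dh / mu
Re = 998 * 0.849 * 174e-6 / 0.0086
Re = 17.143


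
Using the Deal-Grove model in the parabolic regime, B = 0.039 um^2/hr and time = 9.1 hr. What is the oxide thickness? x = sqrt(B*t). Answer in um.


Step 1: Compute B*t = 0.039 * 9.1 = 0.3549
Step 2: x = sqrt(0.3549)
x = 0.596 um


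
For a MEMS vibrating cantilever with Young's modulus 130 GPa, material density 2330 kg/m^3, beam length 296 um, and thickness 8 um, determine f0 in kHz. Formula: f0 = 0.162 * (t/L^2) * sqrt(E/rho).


Step 1: Convert units to SI.
t_SI = 8e-6 m, L_SI = 296e-6 m
Step 2: Calculate sqrt(E/rho).
sqrt(130e9 / 2330) = 7469.54 m/s
Step 3: Compute f0.
f0 = 0.162 * 8e-6 / (296e-6)^2 * 7469.54 = 110488.1 Hz = 110.49 kHz


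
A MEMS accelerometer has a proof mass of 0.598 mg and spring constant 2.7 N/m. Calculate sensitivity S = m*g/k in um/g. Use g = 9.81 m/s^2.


Step 1: Convert mass: m = 0.598 mg = 5.98e-07 kg
Step 2: S = m * g / k = 5.98e-07 * 9.81 / 2.7
Step 3: S = 2.17e-06 m/g
Step 4: Convert to um/g: S = 2.173 um/g


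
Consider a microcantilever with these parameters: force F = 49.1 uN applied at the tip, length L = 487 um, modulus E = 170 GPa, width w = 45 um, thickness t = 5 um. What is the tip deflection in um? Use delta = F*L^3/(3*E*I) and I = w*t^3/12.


Step 1: Calculate the second moment of area.
I = w * t^3 / 12 = 45 * 5^3 / 12 = 468.75 um^4
Step 2: Convert E to consistent units (1 GPa = 1000 uN/um^2).
E = 170 GPa = 170000 uN/um^2
Step 3: Calculate tip deflection.
delta = F * L^3 / (3 * E * I)
delta = 49.1 * 487^3 / (3 * 170000 * 468.75)
delta = 23.7223 um


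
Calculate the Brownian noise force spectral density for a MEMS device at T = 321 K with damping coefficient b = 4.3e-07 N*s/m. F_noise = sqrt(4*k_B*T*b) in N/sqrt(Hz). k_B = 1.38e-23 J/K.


Step 1: Compute 4 * k_B * T * b
= 4 * 1.38e-23 * 321 * 4.3e-07
= 7.6193e-27 N^2/Hz
Step 2: F_noise = sqrt(7.6193e-27)
F_noise = 8.73e-14 N/sqrt(Hz)


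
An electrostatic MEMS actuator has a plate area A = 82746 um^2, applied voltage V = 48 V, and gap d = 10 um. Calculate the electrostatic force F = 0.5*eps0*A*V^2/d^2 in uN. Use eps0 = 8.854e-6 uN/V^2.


Step 1: Identify parameters.
eps0 = 8.854e-6 uN/V^2, A = 82746 um^2, V = 48 V, d = 10 um
Step 2: Compute V^2 = 48^2 = 2304
Step 3: Compute d^2 = 10^2 = 100
Step 4: F = 0.5 * 8.854e-6 * 82746 * 2304 / 100
F = 8.44 uN


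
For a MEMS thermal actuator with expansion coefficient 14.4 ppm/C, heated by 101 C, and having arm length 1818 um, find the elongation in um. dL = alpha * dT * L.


Step 1: Convert CTE: alpha = 14.4 ppm/C = 14.4e-6 /C
Step 2: dL = 14.4e-6 * 101 * 1818
dL = 2.6441 um


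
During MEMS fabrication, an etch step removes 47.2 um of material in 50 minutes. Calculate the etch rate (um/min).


Step 1: Etch rate = depth / time
Step 2: rate = 47.2 / 50
rate = 0.944 um/min


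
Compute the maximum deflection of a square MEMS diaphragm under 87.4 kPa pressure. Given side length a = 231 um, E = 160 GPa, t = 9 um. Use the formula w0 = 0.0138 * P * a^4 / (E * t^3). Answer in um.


Step 1: Convert pressure to compatible units (E is in GPa, so P in GPa).
P = 87.4 kPa = 87.4e-6 GPa
Step 2: Compute numerator: 0.0138 * P * a^4.
a^4 = 231^4 = 2847396321
numerator = 0.0138 * 87.4e-6 * 2847396321 = 3.4343e+03
Step 3: Compute denominator: E * t^3 = 160 * 9^3 = 116640
Step 4: w0 = numerator / denominator = 3.4343e+03 / 116640 = 0.0294 um


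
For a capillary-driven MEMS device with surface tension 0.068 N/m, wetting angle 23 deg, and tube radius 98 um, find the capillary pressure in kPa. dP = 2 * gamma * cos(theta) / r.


Step 1: cos(23 deg) = 0.9205
Step 2: Convert r to m: r = 98e-6 m
Step 3: dP = 2 * 0.068 * 0.9205 / 98e-6 = 1277.4 Pa
Step 4: Convert Pa to kPa (divide by 1000).
dP = 1.28 kPa


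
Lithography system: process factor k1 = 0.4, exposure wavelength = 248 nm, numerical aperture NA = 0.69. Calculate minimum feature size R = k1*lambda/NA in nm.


Step 1: Identify values: k1 = 0.4, lambda = 248 nm, NA = 0.69
Step 2: R = k1 * lambda / NA
R = 0.4 * 248 / 0.69
R = 143.8 nm


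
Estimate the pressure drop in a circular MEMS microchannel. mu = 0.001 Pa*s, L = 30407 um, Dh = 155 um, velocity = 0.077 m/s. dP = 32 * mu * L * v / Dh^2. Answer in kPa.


Step 1: Convert to SI: L = 30407e-6 m, Dh = 155e-6 m
Step 2: dP = 32 * 0.001 * 30407e-6 * 0.077 / (155e-6)^2
Step 3: dP = 3118.54 Pa
Step 4: Convert to kPa: dP = 3.12 kPa


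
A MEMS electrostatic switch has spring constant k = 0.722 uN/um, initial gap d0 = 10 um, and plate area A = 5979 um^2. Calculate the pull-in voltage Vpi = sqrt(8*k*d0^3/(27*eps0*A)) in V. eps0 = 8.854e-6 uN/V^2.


Step 1: Compute numerator: 8 * k * d0^3 = 8 * 0.722 * 10^3 = 5776.0
Step 2: Compute denominator: 27 * eps0 * A = 27 * 8.854e-6 * 5979 = 1.429328
Step 3: Vpi = sqrt(5776.0 / 1.429328)
Vpi = 63.57 V


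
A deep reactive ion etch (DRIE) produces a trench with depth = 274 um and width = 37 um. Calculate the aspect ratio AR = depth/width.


Step 1: AR = depth / width
Step 2: AR = 274 / 37
AR = 7.4


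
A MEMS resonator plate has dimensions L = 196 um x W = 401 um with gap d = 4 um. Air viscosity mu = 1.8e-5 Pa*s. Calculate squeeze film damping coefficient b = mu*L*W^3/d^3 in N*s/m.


Step 1: Convert to SI.
L = 196e-6 m, W = 401e-6 m, d = 4e-6 m
Step 2: W^3 = (401e-6)^3 = 6.45e-11 m^3
Step 3: d^3 = (4e-6)^3 = 6.40e-17 m^3
Step 4: b = 1.8e-5 * 196e-6 * 6.45e-11 / 6.40e-17
b = 3.55e-03 N*s/m


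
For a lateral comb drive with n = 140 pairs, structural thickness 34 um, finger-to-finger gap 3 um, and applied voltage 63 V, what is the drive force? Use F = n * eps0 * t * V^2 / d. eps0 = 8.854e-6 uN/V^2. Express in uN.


Step 1: Parameters: n=140, eps0=8.854e-6 uN/V^2, t=34 um, V=63 V, d=3 um
Step 2: V^2 = 3969
Step 3: F = 140 * 8.854e-6 * 34 * 3969 / 3
F = 55.758 uN


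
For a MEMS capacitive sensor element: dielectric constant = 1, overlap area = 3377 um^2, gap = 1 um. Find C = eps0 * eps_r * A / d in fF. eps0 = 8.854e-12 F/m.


Step 1: Convert area to m^2: A = 3377e-12 m^2
Step 2: Convert gap to m: d = 1e-6 m
Step 3: C = eps0 * eps_r * A / d
C = 8.854e-12 * 1 * 3377e-12 / 1e-6
Step 4: Convert to fF (multiply by 1e15).
C = 29.9 fF


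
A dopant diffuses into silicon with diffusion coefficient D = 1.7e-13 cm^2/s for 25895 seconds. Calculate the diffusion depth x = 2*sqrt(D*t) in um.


Step 1: Compute D*t = 1.7e-13 * 25895 = 4.40215e-09 cm^2
Step 2: sqrt(D*t) = 6.63487e-05 cm
Step 3: x = 2 * 6.63487e-05 cm = 1.326974e-04 cm
Step 4: Convert to um (1 cm = 1e4 um): x = 1.327 um


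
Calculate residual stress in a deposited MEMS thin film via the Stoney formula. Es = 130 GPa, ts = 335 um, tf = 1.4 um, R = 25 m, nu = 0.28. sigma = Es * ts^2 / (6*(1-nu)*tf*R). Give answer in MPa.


Step 1: Compute numerator: Es * ts^2 = 130 * 335^2 = 14589250 (GPa*um^2)
Step 2: Compute denominator (R in um): 6*(1-nu)*tf*R = 6*0.72*1.4*25e6 = 151200000.0 (um^2)
Step 3: sigma (GPa) = 14589250 / 151200000.0 = 9.649e-02 GPa
Step 4: Convert to MPa (x1000): sigma = 96.5 MPa


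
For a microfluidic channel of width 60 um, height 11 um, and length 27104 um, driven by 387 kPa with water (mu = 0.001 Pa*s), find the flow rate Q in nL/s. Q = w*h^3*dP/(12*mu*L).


Step 1: Convert all dimensions to SI (meters).
w = 60e-6 m, h = 11e-6 m, L = 27104e-6 m, dP = 387e3 Pa
Step 2: Q = w * h^3 * dP / (12 * mu * L)
Q = 60e-6 * (11e-6)^3 * 387e3 / (12 * 0.001 * 27104e-6) = 9.502232e-11 m^3/s
Step 3: Convert Q from m^3/s to nL/s (1 m^3 = 1e12 nL, so multiply by 1e12).
Q = 95.022 nL/s


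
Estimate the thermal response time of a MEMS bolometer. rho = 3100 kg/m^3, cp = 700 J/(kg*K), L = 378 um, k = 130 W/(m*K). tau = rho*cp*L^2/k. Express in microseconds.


Step 1: Convert L to m: L = 378e-6 m
Step 2: L^2 = (378e-6)^2 = 1.42884e-07 m^2
Step 3: tau = 3100 * 700 * 1.42884e-07 / 130 = 2.38506369e-03 s
Step 4: Convert to microseconds (multiply by 1e6).
tau = 2385.064 us


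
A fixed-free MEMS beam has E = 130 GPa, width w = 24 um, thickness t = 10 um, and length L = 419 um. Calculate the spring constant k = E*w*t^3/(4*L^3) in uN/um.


Step 1: Convert E to consistent units (1 GPa = 1000 uN/um^2).
E = 130 GPa = 130000 uN/um^2
Step 2: Compute t^3 = 10^3 = 1000
Step 3: Compute L^3 = 419^3 = 73560059
Step 4: k = 130000 * 24 * 1000 / (4 * 73560059)
k = 10.6036 uN/um


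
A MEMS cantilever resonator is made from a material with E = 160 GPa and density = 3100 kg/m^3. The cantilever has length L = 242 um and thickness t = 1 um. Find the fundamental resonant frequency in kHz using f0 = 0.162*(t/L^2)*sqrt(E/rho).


Step 1: Convert units to SI.
t_SI = 1e-6 m, L_SI = 242e-6 m
Step 2: Calculate sqrt(E/rho).
sqrt(160e9 / 3100) = 7184.21 m/s
Step 3: Compute f0.
f0 = 0.162 * 1e-6 / (242e-6)^2 * 7184.21 = 19873.0 Hz = 19.87 kHz


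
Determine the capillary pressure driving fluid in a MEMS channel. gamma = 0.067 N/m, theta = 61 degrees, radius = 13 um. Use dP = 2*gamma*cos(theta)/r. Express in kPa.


Step 1: cos(61 deg) = 0.4848
Step 2: Convert r to m: r = 13e-6 m
Step 3: dP = 2 * 0.067 * 0.4848 / 13e-6 = 4997.2 Pa
Step 4: Convert Pa to kPa (divide by 1000).
dP = 5.0 kPa


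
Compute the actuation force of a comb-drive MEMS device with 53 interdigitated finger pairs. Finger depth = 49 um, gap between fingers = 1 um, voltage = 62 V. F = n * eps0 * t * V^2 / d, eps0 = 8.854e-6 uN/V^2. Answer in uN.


Step 1: Parameters: n=53, eps0=8.854e-6 uN/V^2, t=49 um, V=62 V, d=1 um
Step 2: V^2 = 3844
Step 3: F = 53 * 8.854e-6 * 49 * 3844 / 1
F = 88.388 uN


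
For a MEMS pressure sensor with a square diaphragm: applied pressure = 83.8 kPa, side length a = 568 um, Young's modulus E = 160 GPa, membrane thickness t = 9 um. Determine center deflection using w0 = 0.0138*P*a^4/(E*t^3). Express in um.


Step 1: Convert pressure to compatible units (E is in GPa, so P in GPa).
P = 83.8 kPa = 83.8e-6 GPa
Step 2: Compute numerator: 0.0138 * P * a^4.
a^4 = 568^4 = 104086245376
numerator = 0.0138 * 83.8e-6 * 104086245376 = 1.20369e+05
Step 3: Compute denominator: E * t^3 = 160 * 9^3 = 116640
Step 4: w0 = numerator / denominator = 1.20369e+05 / 116640 = 1.032 um


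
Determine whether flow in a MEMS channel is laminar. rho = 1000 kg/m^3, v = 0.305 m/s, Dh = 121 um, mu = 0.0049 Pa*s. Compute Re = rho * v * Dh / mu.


Step 1: Convert Dh to meters: Dh = 121e-6 m
Step 2: Re = rho * v * Dh / mu
Re = 1000 * 0.305 * 121e-6 / 0.0049
Re = 7.532
Since Re = 7.532 is below ~2300, the flow is laminar.


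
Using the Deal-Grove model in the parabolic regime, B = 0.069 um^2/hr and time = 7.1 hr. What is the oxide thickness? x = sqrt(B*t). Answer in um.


Step 1: Compute B*t = 0.069 * 7.1 = 0.4899
Step 2: x = sqrt(0.4899)
x = 0.7 um


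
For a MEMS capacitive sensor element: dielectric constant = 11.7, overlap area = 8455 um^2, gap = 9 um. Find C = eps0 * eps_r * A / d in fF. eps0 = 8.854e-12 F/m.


Step 1: Convert area to m^2: A = 8455e-12 m^2
Step 2: Convert gap to m: d = 9e-6 m
Step 3: C = eps0 * eps_r * A / d
C = 8.854e-12 * 11.7 * 8455e-12 / 9e-6
Step 4: Convert to fF (multiply by 1e15).
C = 97.32 fF


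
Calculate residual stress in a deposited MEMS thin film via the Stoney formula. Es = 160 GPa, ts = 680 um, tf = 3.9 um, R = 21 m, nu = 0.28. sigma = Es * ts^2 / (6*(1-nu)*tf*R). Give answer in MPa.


Step 1: Compute numerator: Es * ts^2 = 160 * 680^2 = 73984000 (GPa*um^2)
Step 2: Compute denominator (R in um): 6*(1-nu)*tf*R = 6*0.72*3.9*21e6 = 353808000.0 (um^2)
Step 3: sigma (GPa) = 73984000 / 353808000.0 = 2.09108e-01 GPa
Step 4: Convert to MPa (x1000): sigma = 209.1 MPa


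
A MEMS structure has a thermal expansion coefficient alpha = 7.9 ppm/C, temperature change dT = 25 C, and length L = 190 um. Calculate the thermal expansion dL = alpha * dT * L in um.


Step 1: Convert CTE: alpha = 7.9 ppm/C = 7.9e-6 /C
Step 2: dL = 7.9e-6 * 25 * 190
dL = 0.0375 um


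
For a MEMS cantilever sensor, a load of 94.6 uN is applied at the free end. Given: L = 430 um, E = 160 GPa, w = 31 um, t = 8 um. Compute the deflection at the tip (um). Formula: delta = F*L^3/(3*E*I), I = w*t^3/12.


Step 1: Calculate the second moment of area.
I = w * t^3 / 12 = 31 * 8^3 / 12 = 1322.6667 um^4
Step 2: Convert E to consistent units (1 GPa = 1000 uN/um^2).
E = 160 GPa = 160000 uN/um^2
Step 3: Calculate tip deflection.
delta = F * L^3 / (3 * E * I)
delta = 94.6 * 430^3 / (3 * 160000 * 1322.6667)
delta = 11.8469 um


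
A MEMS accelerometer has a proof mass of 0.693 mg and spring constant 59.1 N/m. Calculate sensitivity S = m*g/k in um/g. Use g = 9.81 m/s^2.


Step 1: Convert mass: m = 0.693 mg = 6.93e-07 kg
Step 2: S = m * g / k = 6.93e-07 * 9.81 / 59.1
Step 3: S = 1.15e-07 m/g
Step 4: Convert to um/g: S = 0.115 um/g


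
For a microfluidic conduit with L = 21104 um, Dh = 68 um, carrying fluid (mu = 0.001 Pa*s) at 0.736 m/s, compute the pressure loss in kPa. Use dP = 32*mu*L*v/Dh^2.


Step 1: Convert to SI: L = 21104e-6 m, Dh = 68e-6 m
Step 2: dP = 32 * 0.001 * 21104e-6 * 0.736 / (68e-6)^2
Step 3: dP = 107491.65 Pa
Step 4: Convert to kPa: dP = 107.49 kPa


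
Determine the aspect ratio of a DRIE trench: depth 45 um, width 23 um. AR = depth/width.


Step 1: AR = depth / width
Step 2: AR = 45 / 23
AR = 2.0


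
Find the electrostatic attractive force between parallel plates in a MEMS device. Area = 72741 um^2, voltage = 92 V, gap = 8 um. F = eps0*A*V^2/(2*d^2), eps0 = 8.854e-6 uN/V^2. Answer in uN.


Step 1: Identify parameters.
eps0 = 8.854e-6 uN/V^2, A = 72741 um^2, V = 92 V, d = 8 um
Step 2: Compute V^2 = 92^2 = 8464
Step 3: Compute d^2 = 8^2 = 64
Step 4: F = 0.5 * 8.854e-6 * 72741 * 8464 / 64
F = 42.588 uN


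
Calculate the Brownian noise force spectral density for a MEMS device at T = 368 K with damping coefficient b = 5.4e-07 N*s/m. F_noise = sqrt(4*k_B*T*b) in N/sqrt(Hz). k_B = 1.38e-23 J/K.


Step 1: Compute 4 * k_B * T * b
= 4 * 1.38e-23 * 368 * 5.4e-07
= 1.0969e-26 N^2/Hz
Step 2: F_noise = sqrt(1.0969e-26)
F_noise = 1.05e-13 N/sqrt(Hz)


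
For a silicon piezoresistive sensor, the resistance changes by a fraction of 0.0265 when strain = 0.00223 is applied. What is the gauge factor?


Step 1: Identify values.
dR/R = 0.0265, strain = 0.00223
Step 2: GF = (dR/R) / strain = 0.0265 / 0.00223
GF = 11.9


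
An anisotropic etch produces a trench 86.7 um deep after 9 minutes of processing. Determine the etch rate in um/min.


Step 1: Etch rate = depth / time
Step 2: rate = 86.7 / 9
rate = 9.633 um/min


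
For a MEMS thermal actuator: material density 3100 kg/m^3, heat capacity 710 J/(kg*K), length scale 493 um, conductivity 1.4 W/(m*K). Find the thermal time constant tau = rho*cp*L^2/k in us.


Step 1: Convert L to m: L = 493e-6 m
Step 2: L^2 = (493e-6)^2 = 2.43049e-07 m^2
Step 3: tau = 3100 * 710 * 2.43049e-07 / 1.4 = 3.8210774929e-01 s
Step 4: Convert to microseconds (multiply by 1e6).
tau = 382107.749 us


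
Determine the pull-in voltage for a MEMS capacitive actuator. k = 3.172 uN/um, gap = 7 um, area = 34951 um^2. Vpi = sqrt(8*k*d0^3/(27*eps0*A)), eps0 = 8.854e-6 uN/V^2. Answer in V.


Step 1: Compute numerator: 8 * k * d0^3 = 8 * 3.172 * 7^3 = 8703.968
Step 2: Compute denominator: 27 * eps0 * A = 27 * 8.854e-6 * 34951 = 8.355316
Step 3: Vpi = sqrt(8703.968 / 8.355316)
Vpi = 32.28 V


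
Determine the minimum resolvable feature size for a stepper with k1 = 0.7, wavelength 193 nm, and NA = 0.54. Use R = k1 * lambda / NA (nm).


Step 1: Identify values: k1 = 0.7, lambda = 193 nm, NA = 0.54
Step 2: R = k1 * lambda / NA
R = 0.7 * 193 / 0.54
R = 250.2 nm


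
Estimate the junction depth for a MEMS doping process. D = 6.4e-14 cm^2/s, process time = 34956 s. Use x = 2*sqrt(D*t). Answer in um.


Step 1: Compute D*t = 6.4e-14 * 34956 = 2.237184e-09 cm^2
Step 2: sqrt(D*t) = 4.7299e-05 cm
Step 3: x = 2 * 4.7299e-05 cm = 9.4598e-05 cm
Step 4: Convert to um (1 cm = 1e4 um): x = 0.946 um


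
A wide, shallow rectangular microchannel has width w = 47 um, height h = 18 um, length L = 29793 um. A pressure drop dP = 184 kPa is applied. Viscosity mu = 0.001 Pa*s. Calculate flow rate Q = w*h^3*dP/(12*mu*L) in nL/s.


Step 1: Convert all dimensions to SI (meters).
w = 47e-6 m, h = 18e-6 m, L = 29793e-6 m, dP = 184e3 Pa
Step 2: Q = w * h^3 * dP / (12 * mu * L)
Q = 47e-6 * (18e-6)^3 * 184e3 / (12 * 0.001 * 29793e-6) = 1.4107099e-10 m^3/s
Step 3: Convert Q from m^3/s to nL/s (1 m^3 = 1e12 nL, so multiply by 1e12).
Q = 141.071 nL/s


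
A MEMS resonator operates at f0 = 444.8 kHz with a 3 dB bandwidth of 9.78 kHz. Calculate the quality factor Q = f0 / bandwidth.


Step 1: Q = f0 / bandwidth
Step 2: Q = 444.8 / 9.78
Q = 45.5


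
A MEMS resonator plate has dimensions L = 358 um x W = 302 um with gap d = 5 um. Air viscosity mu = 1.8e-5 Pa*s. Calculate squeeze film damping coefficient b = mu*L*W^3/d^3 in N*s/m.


Step 1: Convert to SI.
L = 358e-6 m, W = 302e-6 m, d = 5e-6 m
Step 2: W^3 = (302e-6)^3 = 2.75e-11 m^3
Step 3: d^3 = (5e-6)^3 = 1.25e-16 m^3
Step 4: b = 1.8e-5 * 358e-6 * 2.75e-11 / 1.25e-16
b = 1.42e-03 N*s/m


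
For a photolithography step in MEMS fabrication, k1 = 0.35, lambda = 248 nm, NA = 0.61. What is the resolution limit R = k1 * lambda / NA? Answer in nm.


Step 1: Identify values: k1 = 0.35, lambda = 248 nm, NA = 0.61
Step 2: R = k1 * lambda / NA
R = 0.35 * 248 / 0.61
R = 142.3 nm


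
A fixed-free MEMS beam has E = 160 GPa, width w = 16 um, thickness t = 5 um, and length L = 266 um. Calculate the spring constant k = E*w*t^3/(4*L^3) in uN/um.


Step 1: Convert E to consistent units (1 GPa = 1000 uN/um^2).
E = 160 GPa = 160000 uN/um^2
Step 2: Compute t^3 = 5^3 = 125
Step 3: Compute L^3 = 266^3 = 18821096
Step 4: k = 160000 * 16 * 125 / (4 * 18821096)
k = 4.2505 uN/um


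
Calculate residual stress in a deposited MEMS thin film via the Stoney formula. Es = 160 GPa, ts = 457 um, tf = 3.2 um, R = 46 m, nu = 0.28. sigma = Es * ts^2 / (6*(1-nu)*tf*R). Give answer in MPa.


Step 1: Compute numerator: Es * ts^2 = 160 * 457^2 = 33415840 (GPa*um^2)
Step 2: Compute denominator (R in um): 6*(1-nu)*tf*R = 6*0.72*3.2*46e6 = 635904000.0 (um^2)
Step 3: sigma (GPa) = 33415840 / 635904000.0 = 5.2549e-02 GPa
Step 4: Convert to MPa (x1000): sigma = 52.5 MPa


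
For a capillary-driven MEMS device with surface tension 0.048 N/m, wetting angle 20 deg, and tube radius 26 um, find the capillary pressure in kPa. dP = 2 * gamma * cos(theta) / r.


Step 1: cos(20 deg) = 0.9397
Step 2: Convert r to m: r = 26e-6 m
Step 3: dP = 2 * 0.048 * 0.9397 / 26e-6 = 3469.7 Pa
Step 4: Convert Pa to kPa (divide by 1000).
dP = 3.47 kPa
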